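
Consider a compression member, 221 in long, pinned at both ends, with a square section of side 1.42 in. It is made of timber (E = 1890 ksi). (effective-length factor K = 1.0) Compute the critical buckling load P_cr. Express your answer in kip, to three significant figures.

I = a⁴/12 = 1.42⁴/12 = 0.3388 in⁴
Effective length L_e = K·L = 1 × 221 = 221.0 in
P_cr = π²EI / L_e² = π² × 1890×10³ × 0.3388 / 221.0² = 129.4 lb

P_cr ≈ 0.129 kip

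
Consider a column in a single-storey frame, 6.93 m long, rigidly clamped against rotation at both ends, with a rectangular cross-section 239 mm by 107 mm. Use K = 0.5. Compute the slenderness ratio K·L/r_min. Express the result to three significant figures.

For a rectangle r_min = b/√12 = 107/√12 = 30.89 mm
L_e = K·L = 0.5 × 6.93 m = 3.465 m = 3465.0 mm
λ = L_e / r_min = 3465.0 / 30.89 = 112

λ ≈ 112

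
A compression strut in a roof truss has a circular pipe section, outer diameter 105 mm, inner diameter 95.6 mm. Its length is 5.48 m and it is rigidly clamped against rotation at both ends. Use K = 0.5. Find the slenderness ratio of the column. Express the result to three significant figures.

d_o = 105 mm, d_i = 95.6 mm
I = π(d_o⁴ − d_i⁴)/64 = π(105⁴ − 95.60⁴)/64 = 1.866×10^6 mm⁴
A = 1.481×10^3 mm²;  r_min = √(I/A) = √(1.866×10^6/1.481×10^3) = 35.50 mm
L_e = K·L = 0.5 × 5.48 m = 2.740 m = 2740.0 mm
λ = L_e / r_min = 2740.0 / 35.50 = 77.2

λ ≈ 77.2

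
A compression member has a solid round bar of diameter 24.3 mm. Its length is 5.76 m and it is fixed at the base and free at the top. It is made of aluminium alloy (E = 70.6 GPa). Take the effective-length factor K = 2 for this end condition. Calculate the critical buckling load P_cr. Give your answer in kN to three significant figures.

I = πd⁴/64 = π×24.3⁴/64 = 1.712×10^4 mm⁴
I = 1.712×10^4 mm⁴ = 1.712×10^-8 m⁴
Effective length L_e = K·L = 2 × 5.76 = 11.52 m
P_cr = π²EI / L_e² = π² × 70.6×10⁹ × 1.712×10^-8 / 11.52² = 89.87 N

P_cr ≈ 0.0899 kN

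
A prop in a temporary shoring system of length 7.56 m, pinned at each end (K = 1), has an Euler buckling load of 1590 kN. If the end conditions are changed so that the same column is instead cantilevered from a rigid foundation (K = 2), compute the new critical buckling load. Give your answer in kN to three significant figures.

P_cr ≈ 398 kN

P_cr ∝ 1/K², so P_cr,new = P_cr,old × (K_old/K_new)² = 1590 × (1/2)²
= 1590 × 0.2500 = 398 kN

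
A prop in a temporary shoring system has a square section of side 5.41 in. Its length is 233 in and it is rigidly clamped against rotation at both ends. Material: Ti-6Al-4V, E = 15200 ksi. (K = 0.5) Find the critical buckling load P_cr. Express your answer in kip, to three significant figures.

I = a⁴/12 = 5.41⁴/12 = 71.39 in⁴
Effective length L_e = K·L = 0.5 × 233 = 116.5 in
P_cr = π²EI / L_e² = π² × 15200×10³ × 71.39 / 116.5² = 7.890×10^5 lb

P_cr ≈ 789 kip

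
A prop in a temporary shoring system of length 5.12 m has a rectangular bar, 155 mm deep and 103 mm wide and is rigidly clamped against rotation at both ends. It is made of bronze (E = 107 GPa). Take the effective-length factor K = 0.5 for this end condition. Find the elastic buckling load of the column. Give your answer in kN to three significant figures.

P_cr ≈ 2270 kN

Buckling occurs about the weak axis: I_min = h·b³/12 with b = 103 mm (the shorter side).
I_min = 155×103³/12 = 1.411×10^7 mm⁴
I = 1.411×10^7 mm⁴ = 1.411×10^-5 m⁴
Effective length L_e = K·L = 0.5 × 5.12 = 2.560 m
P_cr = π²EI / L_e² = π² × 107×10⁹ × 1.411×10^-5 / 2.560² = 2.274×10^6 N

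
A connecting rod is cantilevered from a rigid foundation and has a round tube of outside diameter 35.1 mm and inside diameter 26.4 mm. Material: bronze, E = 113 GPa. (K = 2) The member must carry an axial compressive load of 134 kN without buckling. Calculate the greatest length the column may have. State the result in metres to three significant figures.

L_max ≈ 0.325 m

d_o = 35.1 mm, d_i = 26.4 mm
I = π(d_o⁴ − d_i⁴)/64 = π(35.1⁴ − 26.40⁴)/64 = 5.066×10^4 mm⁴
I = 5.066×10^-8 m⁴
At the buckling limit P_cr = P = 1.340×10^5 N
From P_cr = π²EI/(K·L)²:  L = (1/K)·√(π²EI/P_cr) = (1/2)·√(π²×1.13×10^11×5.066×10^-8/1.340×10^5)
L = 0.325 m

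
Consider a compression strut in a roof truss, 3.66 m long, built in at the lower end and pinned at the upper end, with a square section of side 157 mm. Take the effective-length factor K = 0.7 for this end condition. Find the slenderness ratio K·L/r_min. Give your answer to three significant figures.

I = a⁴/12 = 157⁴/12 = 5.063×10^7 mm⁴
A = 2.465×10^4 mm²;  r_min = √(I/A) = √(5.063×10^7/2.465×10^4) = 45.32 mm
L_e = K·L = 0.7 × 3.66 m = 2.562 m = 2562.0 mm
λ = L_e / r_min = 2562.0 / 45.32 = 56.5

λ ≈ 56.5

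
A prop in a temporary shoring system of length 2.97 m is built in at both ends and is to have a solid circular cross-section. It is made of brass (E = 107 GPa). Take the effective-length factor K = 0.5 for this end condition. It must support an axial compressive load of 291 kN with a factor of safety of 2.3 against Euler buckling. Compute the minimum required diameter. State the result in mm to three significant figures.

d ≈ 73.0 mm

Required P_cr = n·P = 2.3 × 291 = 669.3 kN
L_e = K·L = 0.5 × 2.97 = 1.485 m
Required I = P_cr·L_e²/(π²E) = 6.693×10^5 × 1.485² / (π² × 1.07×10^11) = 1.398×10^-6 m⁴
I_req = 1.398×10^6 mm⁴
Solid circle: I = πd⁴/64  ⇒  d = (64I/π)^(1/4) = (64×1.398×10^6/π)^(1/4) = 73.0 mm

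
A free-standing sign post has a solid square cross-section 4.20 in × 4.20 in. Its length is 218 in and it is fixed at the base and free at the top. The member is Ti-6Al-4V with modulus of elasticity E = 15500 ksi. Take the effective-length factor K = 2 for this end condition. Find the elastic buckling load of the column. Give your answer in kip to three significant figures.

I = a⁴/12 = 4.20⁴/12 = 25.93 in⁴
Effective length L_e = K·L = 2 × 218 = 436.0 in
P_cr = π²EI / L_e² = π² × 15500×10³ × 25.93 / 436.0² = 2.087×10^4 lb

P_cr ≈ 20.9 kip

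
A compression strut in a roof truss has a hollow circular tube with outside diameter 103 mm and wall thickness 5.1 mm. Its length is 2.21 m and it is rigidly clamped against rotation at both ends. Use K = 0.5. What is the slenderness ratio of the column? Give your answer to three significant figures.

Inner diameter d_i = 103 − 2×5.1 = 92.80 mm
I = π(d_o⁴ − d_i⁴)/64 = π(103⁴ − 92.80⁴)/64 = 1.884×10^6 mm⁴
A = 1.569×10^3 mm²;  r_min = √(I/A) = √(1.884×10^6/1.569×10^3) = 34.66 mm
L_e = K·L = 0.5 × 2.21 m = 1.105 m = 1105.0 mm
λ = L_e / r_min = 1105.0 / 34.66 = 31.9

λ ≈ 31.9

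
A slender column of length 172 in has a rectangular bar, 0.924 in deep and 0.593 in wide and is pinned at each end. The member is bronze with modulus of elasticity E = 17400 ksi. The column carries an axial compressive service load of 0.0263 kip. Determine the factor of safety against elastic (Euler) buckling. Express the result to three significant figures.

n ≈ 3.54

Buckling occurs about the weak axis: I_min = h·b³/12 with b = 0.593 in (the shorter side).
I_min = 0.924×0.593³/12 = 1.606×10^-2 in⁴
Effective length L_e = K·L = 1 × 172 = 172.0 in
P_cr = π²EI / L_e² = π² × 17400×10³ × 1.606×10^-2 / 172.0² = 93.21 lb
Factor of safety n = P_cr / P = 0.093207 / 0.0263 = 3.54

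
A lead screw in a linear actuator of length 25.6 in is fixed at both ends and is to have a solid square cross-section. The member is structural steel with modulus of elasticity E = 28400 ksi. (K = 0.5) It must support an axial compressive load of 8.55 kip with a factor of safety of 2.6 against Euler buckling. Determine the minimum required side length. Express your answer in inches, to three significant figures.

Required P_cr = n·P = 2.6 × 8.55 = 22.23 kip
L_e = K·L = 0.5 × 25.6 = 12.80 in
Required I = P_cr·L_e²/(π²E) = 2.223×10^4 × 12.80² / (π² × 2.84×10^7) = 1.299×10^-2 in⁴
Solid square: I = a⁴/12  ⇒  a = (12I)^(1/4) = (12×1.299×10^-2)^(1/4) = 0.628 in

a ≈ 0.628 in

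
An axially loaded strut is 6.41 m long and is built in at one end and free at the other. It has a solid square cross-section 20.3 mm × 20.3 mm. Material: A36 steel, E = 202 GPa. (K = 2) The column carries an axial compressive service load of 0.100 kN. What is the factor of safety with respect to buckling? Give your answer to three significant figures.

I = a⁴/12 = 20.3⁴/12 = 1.415×10^4 mm⁴
I = 1.415×10^4 mm⁴ = 1.415×10^-8 m⁴
Effective length L_e = K·L = 2 × 6.41 = 12.82 m
P_cr = π²EI / L_e² = π² × 202×10⁹ × 1.415×10^-8 / 12.82² = 171.7 N
Factor of safety n = P_cr / P = 0.17166 / 0.100 = 1.72

n ≈ 1.72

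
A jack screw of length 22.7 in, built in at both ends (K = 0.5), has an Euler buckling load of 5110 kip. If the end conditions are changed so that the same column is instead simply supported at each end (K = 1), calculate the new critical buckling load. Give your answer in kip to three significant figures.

P_cr ∝ 1/K², so P_cr,new = P_cr,old × (K_old/K_new)² = 5110 × (0.5/1)²
= 5110 × 0.2500 = 1280 kip

P_cr ≈ 1280 kip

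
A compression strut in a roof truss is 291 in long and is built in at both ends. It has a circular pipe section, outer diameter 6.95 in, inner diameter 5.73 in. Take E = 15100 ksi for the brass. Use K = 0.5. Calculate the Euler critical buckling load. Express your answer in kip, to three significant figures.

d_o = 6.95 in, d_i = 5.73 in
I = π(d_o⁴ − d_i⁴)/64 = π(6.95⁴ − 5.730⁴)/64 = 61.61 in⁴
Effective length L_e = K·L = 0.5 × 291 = 145.5 in
P_cr = π²EI / L_e² = π² × 15100×10³ × 61.61 / 145.5² = 4.337×10^5 lb

P_cr ≈ 434 kip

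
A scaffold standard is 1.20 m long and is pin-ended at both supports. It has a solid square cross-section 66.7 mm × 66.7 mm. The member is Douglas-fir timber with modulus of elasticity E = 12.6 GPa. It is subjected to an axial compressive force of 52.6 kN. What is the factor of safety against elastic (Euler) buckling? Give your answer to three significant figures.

I = a⁴/12 = 66.7⁴/12 = 1.649×10^6 mm⁴
I = 1.649×10^6 mm⁴ = 1.649×10^-6 m⁴
Effective length L_e = K·L = 1 × 1.20 = 1.200 m
P_cr = π²EI / L_e² = π² × 12.6×10⁹ × 1.649×10^-6 / 1.200² = 1.424×10^5 N
Factor of safety n = P_cr / P = 142.44 / 52.6 = 2.71

n ≈ 2.71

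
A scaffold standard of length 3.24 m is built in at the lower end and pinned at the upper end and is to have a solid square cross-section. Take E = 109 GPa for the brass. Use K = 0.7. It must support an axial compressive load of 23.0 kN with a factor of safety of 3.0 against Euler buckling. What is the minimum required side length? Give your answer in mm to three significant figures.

a ≈ 44.6 mm

Required P_cr = n·P = 3.0 × 23.0 = 69.00 kN
L_e = K·L = 0.7 × 3.24 = 2.268 m
Required I = P_cr·L_e²/(π²E) = 6.900×10^4 × 2.268² / (π² × 1.09×10^11) = 3.299×10^-7 m⁴
I_req = 3.299×10^5 mm⁴
Solid square: I = a⁴/12  ⇒  a = (12I)^(1/4) = (12×3.299×10^5)^(1/4) = 44.6 mm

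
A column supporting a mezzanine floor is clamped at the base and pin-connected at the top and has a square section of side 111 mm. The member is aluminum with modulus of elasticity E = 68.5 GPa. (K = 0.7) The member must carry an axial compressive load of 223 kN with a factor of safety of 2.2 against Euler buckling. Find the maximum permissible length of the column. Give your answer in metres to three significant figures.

I = a⁴/12 = 111⁴/12 = 1.265×10^7 mm⁴
I = 1.265×10^-5 m⁴
Required critical load P_cr = n·P = 2.2 × 223 = 490.6 kN = 4.906×10^5 N
From P_cr = π²EI/(K·L)²:  L = (1/K)·√(π²EI/P_cr) = (1/0.7)·√(π²×6.85×10^10×1.265×10^-5/4.906×10^5)
L = 5.96 m

L_max ≈ 5.96 m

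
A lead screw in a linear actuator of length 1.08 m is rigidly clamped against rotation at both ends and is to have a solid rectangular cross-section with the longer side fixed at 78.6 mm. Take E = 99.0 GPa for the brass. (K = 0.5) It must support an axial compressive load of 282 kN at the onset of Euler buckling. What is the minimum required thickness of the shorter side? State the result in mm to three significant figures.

L_e = K·L = 0.5 × 1.08 = 0.5400 m
Required I = P_cr·L_e²/(π²E) = 2.820×10^5 × 0.5400² / (π² × 9.90×10^10) = 8.416×10^-8 m⁴
I_req = 8.416×10^4 mm⁴
Rectangle, weak axis: I_min = h·b³/12 with h = 78.6 mm fixed  ⇒  b = (12I/h)^(1/3) = 23.4 mm

b ≈ 23.4 mm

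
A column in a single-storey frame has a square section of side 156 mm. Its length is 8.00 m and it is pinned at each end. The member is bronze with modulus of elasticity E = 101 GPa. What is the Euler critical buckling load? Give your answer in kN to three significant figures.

I = a⁴/12 = 156⁴/12 = 4.935×10^7 mm⁴
I = 4.935×10^7 mm⁴ = 4.935×10^-5 m⁴
Effective length L_e = K·L = 1 × 8.00 = 8.000 m
P_cr = π²EI / L_e² = π² × 101×10⁹ × 4.935×10^-5 / 8.000² = 7.687×10^5 N

P_cr ≈ 769 kN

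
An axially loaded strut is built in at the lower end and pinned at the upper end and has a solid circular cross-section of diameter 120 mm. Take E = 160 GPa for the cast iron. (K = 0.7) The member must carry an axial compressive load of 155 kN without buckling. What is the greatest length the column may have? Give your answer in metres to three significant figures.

L_max ≈ 14.5 m

I = πd⁴/64 = π×120⁴/64 = 1.018×10^7 mm⁴
I = 1.018×10^-5 m⁴
At the buckling limit P_cr = P = 1.550×10^5 N
From P_cr = π²EI/(K·L)²:  L = (1/K)·√(π²EI/P_cr) = (1/0.7)·√(π²×1.60×10^11×1.018×10^-5/1.550×10^5)
L = 14.5 m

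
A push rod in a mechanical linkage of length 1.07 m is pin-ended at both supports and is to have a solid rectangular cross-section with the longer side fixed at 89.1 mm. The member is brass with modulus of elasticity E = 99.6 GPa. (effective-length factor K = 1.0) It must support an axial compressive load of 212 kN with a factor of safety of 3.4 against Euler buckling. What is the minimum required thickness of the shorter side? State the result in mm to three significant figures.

Required P_cr = n·P = 3.4 × 212 = 720.8 kN
L_e = K·L = 1 × 1.07 = 1.070 m
Required I = P_cr·L_e²/(π²E) = 7.208×10^5 × 1.070² / (π² × 9.96×10^10) = 8.395×10^-7 m⁴
I_req = 8.395×10^5 mm⁴
Rectangle, weak axis: I_min = h·b³/12 with h = 89.1 mm fixed  ⇒  b = (12I/h)^(1/3) = 48.4 mm

b ≈ 48.4 mm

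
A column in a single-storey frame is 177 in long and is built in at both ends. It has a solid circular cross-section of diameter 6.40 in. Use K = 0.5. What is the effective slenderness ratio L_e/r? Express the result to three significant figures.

λ ≈ 55.3

For a solid circle r = d/4 = 6.40/4 = 1.600 in
L_e = K·L = 0.5 × 177 = 88.50 in
λ = L_e / r_min = 88.500 / 1.600 = 55.3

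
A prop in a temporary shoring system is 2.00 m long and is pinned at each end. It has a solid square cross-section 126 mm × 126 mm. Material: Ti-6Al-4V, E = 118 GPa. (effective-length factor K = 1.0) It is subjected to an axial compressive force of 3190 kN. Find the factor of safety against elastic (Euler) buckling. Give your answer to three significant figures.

n ≈ 1.92

I = a⁴/12 = 126⁴/12 = 2.100×10^7 mm⁴
I = 2.100×10^7 mm⁴ = 2.100×10^-5 m⁴
Effective length L_e = K·L = 1 × 2.00 = 2.000 m
P_cr = π²EI / L_e² = π² × 118×10⁹ × 2.100×10^-5 / 2.000² = 6.115×10^6 N
Factor of safety n = P_cr / P = 6115.4 / 3190 = 1.92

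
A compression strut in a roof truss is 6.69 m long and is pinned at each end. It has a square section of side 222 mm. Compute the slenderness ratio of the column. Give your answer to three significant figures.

λ ≈ 104

I = a⁴/12 = 222⁴/12 = 2.024×10^8 mm⁴
A = 4.928×10^4 mm²;  r_min = √(I/A) = √(2.024×10^8/4.928×10^4) = 64.09 mm
L_e = K·L = 1 × 6.69 m = 6.690 m = 6690.0 mm
λ = L_e / r_min = 6690.0 / 64.09 = 104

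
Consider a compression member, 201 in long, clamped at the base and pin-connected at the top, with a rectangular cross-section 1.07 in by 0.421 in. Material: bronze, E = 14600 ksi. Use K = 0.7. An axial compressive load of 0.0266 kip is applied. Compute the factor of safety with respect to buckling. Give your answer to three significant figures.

n ≈ 1.82

Buckling occurs about the weak axis: I_min = h·b³/12 with b = 0.421 in (the shorter side).
I_min = 1.07×0.421³/12 = 6.653×10^-3 in⁴
Effective length L_e = K·L = 0.7 × 201 = 140.7 in
P_cr = π²EI / L_e² = π² × 14600×10³ × 6.653×10^-3 / 140.7² = 48.43 lb
Factor of safety n = P_cr / P = 0.048430 / 0.0266 = 1.82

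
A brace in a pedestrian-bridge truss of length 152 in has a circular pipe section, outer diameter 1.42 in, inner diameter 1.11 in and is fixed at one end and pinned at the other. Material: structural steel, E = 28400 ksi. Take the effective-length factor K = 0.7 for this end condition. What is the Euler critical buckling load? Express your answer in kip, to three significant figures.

P_cr ≈ 3.10 kip

d_o = 1.42 in, d_i = 1.11 in
I = π(d_o⁴ − d_i⁴)/64 = π(1.42⁴ − 1.110⁴)/64 = 0.1251 in⁴
Effective length L_e = K·L = 0.7 × 152 = 106.4 in
P_cr = π²EI / L_e² = π² × 28400×10³ × 0.1251 / 106.4² = 3.096×10^3 lb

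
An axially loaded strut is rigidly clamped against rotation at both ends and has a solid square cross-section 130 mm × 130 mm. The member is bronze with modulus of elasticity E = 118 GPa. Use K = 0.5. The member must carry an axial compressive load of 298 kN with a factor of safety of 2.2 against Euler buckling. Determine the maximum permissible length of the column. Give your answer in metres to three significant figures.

L_max ≈ 13.0 m

I = a⁴/12 = 130⁴/12 = 2.380×10^7 mm⁴
I = 2.380×10^-5 m⁴
Required critical load P_cr = n·P = 2.2 × 298 = 655.6 kN = 6.556×10^5 N
From P_cr = π²EI/(K·L)²:  L = (1/K)·√(π²EI/P_cr) = (1/0.5)·√(π²×1.18×10^11×2.380×10^-5/6.556×10^5)
L = 13.0 m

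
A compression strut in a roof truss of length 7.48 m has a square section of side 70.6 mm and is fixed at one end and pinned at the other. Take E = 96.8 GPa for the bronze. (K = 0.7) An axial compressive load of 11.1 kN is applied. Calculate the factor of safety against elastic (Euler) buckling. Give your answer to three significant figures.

I = a⁴/12 = 70.6⁴/12 = 2.070×10^6 mm⁴
I = 2.070×10^6 mm⁴ = 2.070×10^-6 m⁴
Effective length L_e = K·L = 0.7 × 7.48 = 5.236 m
P_cr = π²EI / L_e² = π² × 96.8×10⁹ × 2.070×10^-6 / 5.236² = 7.215×10^4 N
Factor of safety n = P_cr / P = 72.146 / 11.1 = 6.50

n ≈ 6.50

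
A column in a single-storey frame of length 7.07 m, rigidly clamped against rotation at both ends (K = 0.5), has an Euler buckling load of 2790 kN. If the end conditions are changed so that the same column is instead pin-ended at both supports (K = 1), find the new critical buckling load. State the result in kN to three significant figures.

P_cr ≈ 698 kN

P_cr ∝ 1/K², so P_cr,new = P_cr,old × (K_old/K_new)² = 2790 × (0.5/1)²
= 2790 × 0.2500 = 698 kN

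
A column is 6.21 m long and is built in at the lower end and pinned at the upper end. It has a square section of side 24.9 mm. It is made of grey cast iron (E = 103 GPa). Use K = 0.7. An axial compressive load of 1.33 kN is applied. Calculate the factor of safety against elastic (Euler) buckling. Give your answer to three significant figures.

n ≈ 1.30

I = a⁴/12 = 24.9⁴/12 = 3.203×10^4 mm⁴
I = 3.203×10^4 mm⁴ = 3.203×10^-8 m⁴
Effective length L_e = K·L = 0.7 × 6.21 = 4.347 m
P_cr = π²EI / L_e² = π² × 103×10⁹ × 3.203×10^-8 / 4.347² = 1.723×10^3 N
Factor of safety n = P_cr / P = 1.7234 / 1.33 = 1.30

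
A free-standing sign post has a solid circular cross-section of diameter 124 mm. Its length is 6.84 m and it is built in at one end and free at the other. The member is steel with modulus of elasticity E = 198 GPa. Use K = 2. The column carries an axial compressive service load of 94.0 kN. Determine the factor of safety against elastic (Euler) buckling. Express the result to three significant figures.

n ≈ 1.29

I = πd⁴/64 = π×124⁴/64 = 1.161×10^7 mm⁴
I = 1.161×10^7 mm⁴ = 1.161×10^-5 m⁴
Effective length L_e = K·L = 2 × 6.84 = 13.68 m
P_cr = π²EI / L_e² = π² × 198×10⁹ × 1.161×10^-5 / 13.68² = 1.212×10^5 N
Factor of safety n = P_cr / P = 121.19 / 94.0 = 1.29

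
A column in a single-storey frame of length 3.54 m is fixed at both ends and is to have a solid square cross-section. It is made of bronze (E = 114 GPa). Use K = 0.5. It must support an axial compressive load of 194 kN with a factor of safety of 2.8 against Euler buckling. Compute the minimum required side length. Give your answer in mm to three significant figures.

a ≈ 65.3 mm

Required P_cr = n·P = 2.8 × 194 = 543.2 kN
L_e = K·L = 0.5 × 3.54 = 1.770 m
Required I = P_cr·L_e²/(π²E) = 5.432×10^5 × 1.770² / (π² × 1.14×10^11) = 1.513×10^-6 m⁴
I_req = 1.513×10^6 mm⁴
Solid square: I = a⁴/12  ⇒  a = (12I)^(1/4) = (12×1.513×10^6)^(1/4) = 65.3 mm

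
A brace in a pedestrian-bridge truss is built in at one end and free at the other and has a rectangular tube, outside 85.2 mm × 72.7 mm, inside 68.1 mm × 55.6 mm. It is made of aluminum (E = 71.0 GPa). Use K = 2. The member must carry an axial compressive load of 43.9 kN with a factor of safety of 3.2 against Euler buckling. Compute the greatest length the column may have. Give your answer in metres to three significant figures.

Weak-axis I_min = (h_o·b_o³ − h_i·b_i³)/12 with b_o = 72.7, b_i = 55.60 mm (shorter outer/inner sides).
I_min = (85.2×72.7³ − 68.10×55.60³)/12 = 1.753×10^6 mm⁴
I = 1.753×10^-6 m⁴
Required critical load P_cr = n·P = 3.2 × 43.9 = 140.5 kN = 1.405×10^5 N
From P_cr = π²EI/(K·L)²:  L = (1/K)·√(π²EI/P_cr) = (1/2)·√(π²×7.10×10^10×1.753×10^-6/1.405×10^5)
L = 1.48 m

L_max ≈ 1.48 m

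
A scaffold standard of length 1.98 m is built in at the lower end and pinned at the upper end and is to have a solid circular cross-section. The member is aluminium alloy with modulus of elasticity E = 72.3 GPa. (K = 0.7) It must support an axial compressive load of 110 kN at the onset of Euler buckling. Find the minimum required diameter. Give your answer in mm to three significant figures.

L_e = K·L = 0.7 × 1.98 = 1.386 m
Required I = P_cr·L_e²/(π²E) = 1.100×10^5 × 1.386² / (π² × 7.23×10^10) = 2.961×10^-7 m⁴
I_req = 2.961×10^5 mm⁴
Solid circle: I = πd⁴/64  ⇒  d = (64I/π)^(1/4) = (64×2.961×10^5/π)^(1/4) = 49.6 mm

d ≈ 49.6 mm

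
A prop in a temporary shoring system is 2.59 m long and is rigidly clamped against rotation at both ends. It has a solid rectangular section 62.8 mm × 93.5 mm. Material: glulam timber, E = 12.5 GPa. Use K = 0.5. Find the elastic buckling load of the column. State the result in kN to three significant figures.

Buckling occurs about the weak axis: I_min = h·b³/12 with b = 62.8 mm (the shorter side).
I_min = 93.5×62.8³/12 = 1.930×10^6 mm⁴
I = 1.930×10^6 mm⁴ = 1.930×10^-6 m⁴
Effective length L_e = K·L = 0.5 × 2.59 = 1.295 m
P_cr = π²EI / L_e² = π² × 12.5×10⁹ × 1.930×10^-6 / 1.295² = 1.420×10^5 N

P_cr ≈ 142 kN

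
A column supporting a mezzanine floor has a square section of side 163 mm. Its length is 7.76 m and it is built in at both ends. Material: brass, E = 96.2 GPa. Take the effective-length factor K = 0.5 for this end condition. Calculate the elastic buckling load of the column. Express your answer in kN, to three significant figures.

P_cr ≈ 3710 kN

I = a⁴/12 = 163⁴/12 = 5.883×10^7 mm⁴
I = 5.883×10^7 mm⁴ = 5.883×10^-5 m⁴
Effective length L_e = K·L = 0.5 × 7.76 = 3.880 m
P_cr = π²EI / L_e² = π² × 96.2×10⁹ × 5.883×10^-5 / 3.880² = 3.710×10^6 N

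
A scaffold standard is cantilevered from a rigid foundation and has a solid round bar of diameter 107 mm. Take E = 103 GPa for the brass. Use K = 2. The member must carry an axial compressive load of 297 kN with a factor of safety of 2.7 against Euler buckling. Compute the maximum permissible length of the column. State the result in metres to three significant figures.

I = πd⁴/64 = π×107⁴/64 = 6.434×10^6 mm⁴
I = 6.434×10^-6 m⁴
Required critical load P_cr = n·P = 2.7 × 297 = 801.9 kN = 8.019×10^5 N
From P_cr = π²EI/(K·L)²:  L = (1/K)·√(π²EI/P_cr) = (1/2)·√(π²×1.03×10^11×6.434×10^-6/8.019×10^5)
L = 1.43 m

L_max ≈ 1.43 m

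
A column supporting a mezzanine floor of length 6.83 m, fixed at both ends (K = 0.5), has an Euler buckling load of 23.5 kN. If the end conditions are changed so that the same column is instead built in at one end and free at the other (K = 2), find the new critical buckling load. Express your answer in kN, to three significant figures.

P_cr ≈ 1.47 kN

P_cr ∝ 1/K², so P_cr,new = P_cr,old × (K_old/K_new)² = 23.5 × (0.5/2)²
= 23.5 × 0.06250 = 1.47 kN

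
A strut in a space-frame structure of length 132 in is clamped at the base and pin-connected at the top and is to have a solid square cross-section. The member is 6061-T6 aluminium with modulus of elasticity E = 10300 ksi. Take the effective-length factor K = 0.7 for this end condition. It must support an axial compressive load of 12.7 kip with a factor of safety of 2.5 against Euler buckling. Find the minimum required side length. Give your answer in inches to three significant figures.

a ≈ 2.38 in

Required P_cr = n·P = 2.5 × 12.7 = 31.75 kip
L_e = K·L = 0.7 × 132 = 92.40 in
Required I = P_cr·L_e²/(π²E) = 3.175×10^4 × 92.40² / (π² × 1.03×10^7) = 2.667 in⁴
Solid square: I = a⁴/12  ⇒  a = (12I)^(1/4) = (12×2.667)^(1/4) = 2.38 in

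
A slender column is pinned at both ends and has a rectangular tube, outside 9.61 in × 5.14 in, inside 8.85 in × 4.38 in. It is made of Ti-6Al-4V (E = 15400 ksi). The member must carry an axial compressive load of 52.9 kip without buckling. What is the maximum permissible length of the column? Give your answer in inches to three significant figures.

L_max ≈ 367 in

Weak-axis I_min = (h_o·b_o³ − h_i·b_i³)/12 with b_o = 5.14, b_i = 4.380 in (shorter outer/inner sides).
I_min = (9.61×5.14³ − 8.850×4.380³)/12 = 46.78 in⁴
At the buckling limit P_cr = P = 5.290×10^4 lb
From P_cr = π²EI/(K·L)²:  L = (1/K)·√(π²EI/P_cr) = (1/1)·√(π²×1.54×10^7×46.78/5.290×10^4)
L = 367 in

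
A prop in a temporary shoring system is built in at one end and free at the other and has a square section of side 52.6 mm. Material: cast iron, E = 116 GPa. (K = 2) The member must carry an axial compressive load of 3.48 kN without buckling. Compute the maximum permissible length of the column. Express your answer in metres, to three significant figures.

I = a⁴/12 = 52.6⁴/12 = 6.379×10^5 mm⁴
I = 6.379×10^-7 m⁴
At the buckling limit P_cr = P = 3.480×10^3 N
From P_cr = π²EI/(K·L)²:  L = (1/K)·√(π²EI/P_cr) = (1/2)·√(π²×1.16×10^11×6.379×10^-7/3.480×10^3)
L = 7.24 m

L_max ≈ 7.24 m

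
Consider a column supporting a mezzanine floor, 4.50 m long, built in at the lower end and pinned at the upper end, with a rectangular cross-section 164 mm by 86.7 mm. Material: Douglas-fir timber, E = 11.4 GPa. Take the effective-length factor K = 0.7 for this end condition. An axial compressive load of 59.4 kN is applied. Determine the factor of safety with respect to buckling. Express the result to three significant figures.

n ≈ 1.70

Buckling occurs about the weak axis: I_min = h·b³/12 with b = 86.7 mm (the shorter side).
I_min = 164×86.7³/12 = 8.907×10^6 mm⁴
I = 8.907×10^6 mm⁴ = 8.907×10^-6 m⁴
Effective length L_e = K·L = 0.7 × 4.50 = 3.150 m
P_cr = π²EI / L_e² = π² × 11.4×10⁹ × 8.907×10^-6 / 3.150² = 1.010×10^5 N
Factor of safety n = P_cr / P = 101.00 / 59.4 = 1.70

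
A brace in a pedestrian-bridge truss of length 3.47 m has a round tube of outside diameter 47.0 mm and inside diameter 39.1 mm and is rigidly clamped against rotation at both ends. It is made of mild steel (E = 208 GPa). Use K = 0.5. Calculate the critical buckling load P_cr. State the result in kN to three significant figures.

d_o = 47.0 mm, d_i = 39.1 mm
I = π(d_o⁴ − d_i⁴)/64 = π(47.0⁴ − 39.10⁴)/64 = 1.248×10^5 mm⁴
I = 1.248×10^5 mm⁴ = 1.248×10^-7 m⁴
Effective length L_e = K·L = 0.5 × 3.47 = 1.735 m
P_cr = π²EI / L_e² = π² × 208×10⁹ × 1.248×10^-7 / 1.735² = 8.511×10^4 N

P_cr ≈ 85.1 kN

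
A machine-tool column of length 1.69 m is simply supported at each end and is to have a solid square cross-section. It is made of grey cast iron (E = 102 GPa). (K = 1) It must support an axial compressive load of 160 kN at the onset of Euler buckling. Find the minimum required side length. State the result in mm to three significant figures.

a ≈ 48.3 mm

L_e = K·L = 1 × 1.69 = 1.690 m
Required I = P_cr·L_e²/(π²E) = 1.600×10^5 × 1.690² / (π² × 1.02×10^11) = 4.539×10^-7 m⁴
I_req = 4.539×10^5 mm⁴
Solid square: I = a⁴/12  ⇒  a = (12I)^(1/4) = (12×4.539×10^5)^(1/4) = 48.3 mm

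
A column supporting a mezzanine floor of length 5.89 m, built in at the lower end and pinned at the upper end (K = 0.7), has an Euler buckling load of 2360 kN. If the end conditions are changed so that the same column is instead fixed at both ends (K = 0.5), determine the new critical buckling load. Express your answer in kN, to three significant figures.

P_cr ∝ 1/K², so P_cr,new = P_cr,old × (K_old/K_new)² = 2360 × (0.7/0.5)²
= 2360 × 1.960 = 4630 kN

P_cr ≈ 4630 kN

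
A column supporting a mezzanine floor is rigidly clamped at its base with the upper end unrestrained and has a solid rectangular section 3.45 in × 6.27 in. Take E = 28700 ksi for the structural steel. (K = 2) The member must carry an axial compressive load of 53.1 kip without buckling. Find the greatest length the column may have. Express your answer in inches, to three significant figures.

L_max ≈ 169 in

Buckling occurs about the weak axis: I_min = h·b³/12 with b = 3.45 in (the shorter side).
I_min = 6.27×3.45³/12 = 21.46 in⁴
At the buckling limit P_cr = P = 5.310×10^4 lb
From P_cr = π²EI/(K·L)²:  L = (1/K)·√(π²EI/P_cr) = (1/2)·√(π²×2.87×10^7×21.46/5.310×10^4)
L = 169 in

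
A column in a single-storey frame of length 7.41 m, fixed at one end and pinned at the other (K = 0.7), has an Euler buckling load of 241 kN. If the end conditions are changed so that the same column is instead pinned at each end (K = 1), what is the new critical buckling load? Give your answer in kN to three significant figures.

P_cr ≈ 118 kN

P_cr ∝ 1/K², so P_cr,new = P_cr,old × (K_old/K_new)² = 241 × (0.7/1)²
= 241 × 0.4900 = 118 kN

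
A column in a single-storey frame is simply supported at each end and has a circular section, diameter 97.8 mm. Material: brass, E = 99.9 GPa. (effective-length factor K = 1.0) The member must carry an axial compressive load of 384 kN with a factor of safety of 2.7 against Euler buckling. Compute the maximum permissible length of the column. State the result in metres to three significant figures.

I = πd⁴/64 = π×97.8⁴/64 = 4.491×10^6 mm⁴
I = 4.491×10^-6 m⁴
Required critical load P_cr = n·P = 2.7 × 384 = 1037 kN = 1.037×10^6 N
From P_cr = π²EI/(K·L)²:  L = (1/K)·√(π²EI/P_cr) = (1/1)·√(π²×9.99×10^10×4.491×10^-6/1.037×10^6)
L = 2.07 m

L_max ≈ 2.07 m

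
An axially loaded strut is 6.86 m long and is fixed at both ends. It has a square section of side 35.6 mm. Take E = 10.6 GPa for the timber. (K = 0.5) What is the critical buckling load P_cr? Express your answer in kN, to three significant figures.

P_cr ≈ 1.19 kN

I = a⁴/12 = 35.6⁴/12 = 1.339×10^5 mm⁴
I = 1.339×10^5 mm⁴ = 1.339×10^-7 m⁴
Effective length L_e = K·L = 0.5 × 6.86 = 3.430 m
P_cr = π²EI / L_e² = π² × 10.6×10⁹ × 1.339×10^-7 / 3.430² = 1.190×10^3 N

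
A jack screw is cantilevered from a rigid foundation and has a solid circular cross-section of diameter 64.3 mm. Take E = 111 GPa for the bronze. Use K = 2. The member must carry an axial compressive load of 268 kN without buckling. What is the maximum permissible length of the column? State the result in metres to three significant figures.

I = πd⁴/64 = π×64.3⁴/64 = 8.391×10^5 mm⁴
I = 8.391×10^-7 m⁴
At the buckling limit P_cr = P = 2.680×10^5 N
From P_cr = π²EI/(K·L)²:  L = (1/K)·√(π²EI/P_cr) = (1/2)·√(π²×1.11×10^11×8.391×10^-7/2.680×10^5)
L = 0.926 m

L_max ≈ 0.926 m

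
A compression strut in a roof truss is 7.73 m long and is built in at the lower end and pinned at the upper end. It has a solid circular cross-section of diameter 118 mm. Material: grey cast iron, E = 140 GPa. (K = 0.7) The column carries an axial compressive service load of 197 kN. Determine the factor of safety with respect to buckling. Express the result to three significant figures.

n ≈ 2.28

I = πd⁴/64 = π×118⁴/64 = 9.517×10^6 mm⁴
I = 9.517×10^6 mm⁴ = 9.517×10^-6 m⁴
Effective length L_e = K·L = 0.7 × 7.73 = 5.411 m
P_cr = π²EI / L_e² = π² × 140×10⁹ × 9.517×10^-6 / 5.411² = 4.491×10^5 N
Factor of safety n = P_cr / P = 449.13 / 197 = 2.28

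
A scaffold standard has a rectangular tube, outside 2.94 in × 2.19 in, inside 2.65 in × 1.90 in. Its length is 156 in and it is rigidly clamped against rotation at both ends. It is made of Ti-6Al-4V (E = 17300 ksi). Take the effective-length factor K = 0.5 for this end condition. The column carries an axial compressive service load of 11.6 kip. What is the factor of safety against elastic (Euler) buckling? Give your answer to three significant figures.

n ≈ 2.56

Weak-axis I_min = (h_o·b_o³ − h_i·b_i³)/12 with b_o = 2.19, b_i = 1.900 in (shorter outer/inner sides).
I_min = (2.94×2.19³ − 2.650×1.900³)/12 = 1.059 in⁴
Effective length L_e = K·L = 0.5 × 156 = 78.00 in
P_cr = π²EI / L_e² = π² × 17300×10³ × 1.059 / 78.00² = 2.971×10^4 lb
Factor of safety n = P_cr / P = 29.710 / 11.6 = 2.56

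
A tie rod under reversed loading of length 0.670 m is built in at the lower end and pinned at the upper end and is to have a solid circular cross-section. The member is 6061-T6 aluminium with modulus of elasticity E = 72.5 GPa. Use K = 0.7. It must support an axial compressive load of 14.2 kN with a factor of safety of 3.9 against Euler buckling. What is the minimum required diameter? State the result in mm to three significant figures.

d ≈ 24.3 mm

Required P_cr = n·P = 3.9 × 14.2 = 55.38 kN
L_e = K·L = 0.7 × 0.670 = 0.4690 m
Required I = P_cr·L_e²/(π²E) = 5.538×10^4 × 0.4690² / (π² × 7.25×10^10) = 1.702×10^-8 m⁴
I_req = 1.702×10^4 mm⁴
Solid circle: I = πd⁴/64  ⇒  d = (64I/π)^(1/4) = (64×1.702×10^4/π)^(1/4) = 24.3 mm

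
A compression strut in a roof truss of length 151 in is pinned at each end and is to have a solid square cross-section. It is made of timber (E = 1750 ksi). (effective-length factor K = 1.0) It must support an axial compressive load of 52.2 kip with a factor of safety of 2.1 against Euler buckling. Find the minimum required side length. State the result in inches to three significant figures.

Required P_cr = n·P = 2.1 × 52.2 = 109.6 kip
L_e = K·L = 1 × 151 = 151.0 in
Required I = P_cr·L_e²/(π²E) = 1.096×10^5 × 151.0² / (π² × 1.75×10^6) = 144.7 in⁴
Solid square: I = a⁴/12  ⇒  a = (12I)^(1/4) = (12×144.7)^(1/4) = 6.46 in

a ≈ 6.46 in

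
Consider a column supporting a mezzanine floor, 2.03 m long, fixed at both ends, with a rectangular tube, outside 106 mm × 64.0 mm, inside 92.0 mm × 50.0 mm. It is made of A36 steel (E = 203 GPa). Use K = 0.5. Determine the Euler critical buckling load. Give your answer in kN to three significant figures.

P_cr ≈ 2640 kN

Weak-axis I_min = (h_o·b_o³ − h_i·b_i³)/12 with b_o = 64.0, b_i = 50.00 mm (shorter outer/inner sides).
I_min = (106×64.0³ − 92.00×50.00³)/12 = 1.357×10^6 mm⁴
I = 1.357×10^6 mm⁴ = 1.357×10^-6 m⁴
Effective length L_e = K·L = 0.5 × 2.03 = 1.015 m
P_cr = π²EI / L_e² = π² × 203×10⁹ × 1.357×10^-6 / 1.015² = 2.640×10^6 N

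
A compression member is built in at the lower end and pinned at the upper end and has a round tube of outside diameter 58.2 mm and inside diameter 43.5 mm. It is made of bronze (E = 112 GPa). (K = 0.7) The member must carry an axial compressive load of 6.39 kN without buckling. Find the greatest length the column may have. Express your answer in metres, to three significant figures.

L_max ≈ 11.7 m

d_o = 58.2 mm, d_i = 43.5 mm
I = π(d_o⁴ − d_i⁴)/64 = π(58.2⁴ − 43.50⁴)/64 = 3.874×10^5 mm⁴
I = 3.874×10^-7 m⁴
At the buckling limit P_cr = P = 6.390×10^3 N
From P_cr = π²EI/(K·L)²:  L = (1/K)·√(π²EI/P_cr) = (1/0.7)·√(π²×1.12×10^11×3.874×10^-7/6.390×10^3)
L = 11.7 m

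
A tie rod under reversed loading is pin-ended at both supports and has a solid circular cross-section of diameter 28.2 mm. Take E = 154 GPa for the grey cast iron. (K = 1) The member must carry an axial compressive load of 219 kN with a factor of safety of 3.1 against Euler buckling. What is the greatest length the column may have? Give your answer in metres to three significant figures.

I = πd⁴/64 = π×28.2⁴/64 = 3.104×10^4 mm⁴
I = 3.104×10^-8 m⁴
Required critical load P_cr = n·P = 3.1 × 219 = 678.9 kN = 6.789×10^5 N
From P_cr = π²EI/(K·L)²:  L = (1/K)·√(π²EI/P_cr) = (1/1)·√(π²×1.54×10^11×3.104×10^-8/6.789×10^5)
L = 0.264 m

L_max ≈ 0.264 m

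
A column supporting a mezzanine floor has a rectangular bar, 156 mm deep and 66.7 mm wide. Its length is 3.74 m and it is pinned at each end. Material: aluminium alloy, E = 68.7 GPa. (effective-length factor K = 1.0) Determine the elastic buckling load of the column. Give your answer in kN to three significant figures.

Buckling occurs about the weak axis: I_min = h·b³/12 with b = 66.7 mm (the shorter side).
I_min = 156×66.7³/12 = 3.858×10^6 mm⁴
I = 3.858×10^6 mm⁴ = 3.858×10^-6 m⁴
Effective length L_e = K·L = 1 × 3.74 = 3.740 m
P_cr = π²EI / L_e² = π² × 68.7×10⁹ × 3.858×10^-6 / 3.740² = 1.870×10^5 N

P_cr ≈ 187 kN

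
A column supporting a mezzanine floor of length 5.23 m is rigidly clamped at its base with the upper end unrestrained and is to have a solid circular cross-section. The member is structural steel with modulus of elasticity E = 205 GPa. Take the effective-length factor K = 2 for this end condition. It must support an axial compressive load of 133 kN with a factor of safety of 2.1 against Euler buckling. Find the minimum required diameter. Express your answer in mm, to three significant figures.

Required P_cr = n·P = 2.1 × 133 = 279.3 kN
L_e = K·L = 2 × 5.23 = 10.46 m
Required I = P_cr·L_e²/(π²E) = 2.793×10^5 × 10.46² / (π² × 2.05×10^11) = 1.510×10^-5 m⁴
I_req = 1.510×10^7 mm⁴
Solid circle: I = πd⁴/64  ⇒  d = (64I/π)^(1/4) = (64×1.510×10^7/π)^(1/4) = 132 mm

d ≈ 132 mm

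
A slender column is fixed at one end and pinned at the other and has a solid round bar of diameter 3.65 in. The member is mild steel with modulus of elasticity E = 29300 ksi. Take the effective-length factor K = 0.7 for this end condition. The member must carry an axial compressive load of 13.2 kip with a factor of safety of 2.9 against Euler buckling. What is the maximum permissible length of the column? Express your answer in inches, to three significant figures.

L_max ≈ 366 in

I = πd⁴/64 = π×3.65⁴/64 = 8.712 in⁴
Required critical load P_cr = n·P = 2.9 × 13.2 = 38.28 kip = 3.828×10^4 lb
From P_cr = π²EI/(K·L)²:  L = (1/K)·√(π²EI/P_cr) = (1/0.7)·√(π²×2.93×10^7×8.712/3.828×10^4)
L = 366 in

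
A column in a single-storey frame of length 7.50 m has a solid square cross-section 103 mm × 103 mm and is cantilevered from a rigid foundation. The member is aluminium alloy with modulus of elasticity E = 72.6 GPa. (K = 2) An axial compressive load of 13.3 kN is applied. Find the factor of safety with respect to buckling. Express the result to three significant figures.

n ≈ 2.25

I = a⁴/12 = 103⁴/12 = 9.379×10^6 mm⁴
I = 9.379×10^6 mm⁴ = 9.379×10^-6 m⁴
Effective length L_e = K·L = 2 × 7.50 = 15.00 m
P_cr = π²EI / L_e² = π² × 72.6×10⁹ × 9.379×10^-6 / 15.00² = 2.987×10^4 N
Factor of safety n = P_cr / P = 29.869 / 13.3 = 2.25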